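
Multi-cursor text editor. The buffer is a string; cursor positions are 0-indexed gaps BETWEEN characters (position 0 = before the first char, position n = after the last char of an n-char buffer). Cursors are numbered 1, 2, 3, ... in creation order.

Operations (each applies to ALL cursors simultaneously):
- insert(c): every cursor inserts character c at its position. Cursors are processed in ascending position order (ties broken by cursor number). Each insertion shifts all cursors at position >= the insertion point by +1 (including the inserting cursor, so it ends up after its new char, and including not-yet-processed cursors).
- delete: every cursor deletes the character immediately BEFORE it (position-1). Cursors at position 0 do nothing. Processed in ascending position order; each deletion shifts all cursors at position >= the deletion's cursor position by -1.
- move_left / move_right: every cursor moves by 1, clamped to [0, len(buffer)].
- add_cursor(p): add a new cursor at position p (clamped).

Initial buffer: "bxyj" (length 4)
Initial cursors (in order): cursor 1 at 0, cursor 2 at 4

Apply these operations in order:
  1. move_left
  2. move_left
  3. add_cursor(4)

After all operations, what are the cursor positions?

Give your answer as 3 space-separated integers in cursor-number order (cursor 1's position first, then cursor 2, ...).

After op 1 (move_left): buffer="bxyj" (len 4), cursors c1@0 c2@3, authorship ....
After op 2 (move_left): buffer="bxyj" (len 4), cursors c1@0 c2@2, authorship ....
After op 3 (add_cursor(4)): buffer="bxyj" (len 4), cursors c1@0 c2@2 c3@4, authorship ....

Answer: 0 2 4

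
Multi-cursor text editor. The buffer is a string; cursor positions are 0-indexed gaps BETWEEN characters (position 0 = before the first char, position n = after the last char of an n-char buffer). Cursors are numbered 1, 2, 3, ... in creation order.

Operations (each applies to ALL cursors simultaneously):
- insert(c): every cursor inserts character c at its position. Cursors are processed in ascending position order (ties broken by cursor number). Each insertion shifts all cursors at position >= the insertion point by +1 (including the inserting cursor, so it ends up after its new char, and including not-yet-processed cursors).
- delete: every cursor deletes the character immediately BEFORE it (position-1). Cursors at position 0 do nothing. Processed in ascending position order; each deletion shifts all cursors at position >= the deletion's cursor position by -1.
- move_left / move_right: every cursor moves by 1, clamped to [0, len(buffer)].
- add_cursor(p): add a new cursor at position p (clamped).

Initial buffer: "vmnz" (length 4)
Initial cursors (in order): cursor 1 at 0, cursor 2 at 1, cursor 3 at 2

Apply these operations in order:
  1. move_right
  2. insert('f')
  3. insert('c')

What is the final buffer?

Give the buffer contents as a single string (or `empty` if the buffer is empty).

Answer: vfcmfcnfcz

Derivation:
After op 1 (move_right): buffer="vmnz" (len 4), cursors c1@1 c2@2 c3@3, authorship ....
After op 2 (insert('f')): buffer="vfmfnfz" (len 7), cursors c1@2 c2@4 c3@6, authorship .1.2.3.
After op 3 (insert('c')): buffer="vfcmfcnfcz" (len 10), cursors c1@3 c2@6 c3@9, authorship .11.22.33.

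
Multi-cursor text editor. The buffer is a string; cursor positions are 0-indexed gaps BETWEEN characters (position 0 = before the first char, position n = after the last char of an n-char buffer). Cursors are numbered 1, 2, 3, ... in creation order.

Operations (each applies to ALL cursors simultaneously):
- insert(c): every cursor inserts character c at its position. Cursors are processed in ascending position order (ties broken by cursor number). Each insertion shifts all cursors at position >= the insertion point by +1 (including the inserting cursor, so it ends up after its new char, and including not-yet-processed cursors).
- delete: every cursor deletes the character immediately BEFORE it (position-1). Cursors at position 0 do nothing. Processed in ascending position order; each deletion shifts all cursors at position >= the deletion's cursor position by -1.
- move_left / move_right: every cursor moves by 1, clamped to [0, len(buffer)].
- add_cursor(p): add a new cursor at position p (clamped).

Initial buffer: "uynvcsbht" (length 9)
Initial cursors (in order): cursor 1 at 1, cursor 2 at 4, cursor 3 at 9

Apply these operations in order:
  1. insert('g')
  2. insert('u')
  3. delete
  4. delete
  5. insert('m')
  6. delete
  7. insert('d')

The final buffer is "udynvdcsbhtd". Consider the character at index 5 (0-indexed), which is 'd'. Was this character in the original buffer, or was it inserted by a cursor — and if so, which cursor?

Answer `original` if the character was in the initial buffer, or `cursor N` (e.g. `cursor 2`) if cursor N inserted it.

After op 1 (insert('g')): buffer="ugynvgcsbhtg" (len 12), cursors c1@2 c2@6 c3@12, authorship .1...2.....3
After op 2 (insert('u')): buffer="uguynvgucsbhtgu" (len 15), cursors c1@3 c2@8 c3@15, authorship .11...22.....33
After op 3 (delete): buffer="ugynvgcsbhtg" (len 12), cursors c1@2 c2@6 c3@12, authorship .1...2.....3
After op 4 (delete): buffer="uynvcsbht" (len 9), cursors c1@1 c2@4 c3@9, authorship .........
After op 5 (insert('m')): buffer="umynvmcsbhtm" (len 12), cursors c1@2 c2@6 c3@12, authorship .1...2.....3
After op 6 (delete): buffer="uynvcsbht" (len 9), cursors c1@1 c2@4 c3@9, authorship .........
After op 7 (insert('d')): buffer="udynvdcsbhtd" (len 12), cursors c1@2 c2@6 c3@12, authorship .1...2.....3
Authorship (.=original, N=cursor N): . 1 . . . 2 . . . . . 3
Index 5: author = 2

Answer: cursor 2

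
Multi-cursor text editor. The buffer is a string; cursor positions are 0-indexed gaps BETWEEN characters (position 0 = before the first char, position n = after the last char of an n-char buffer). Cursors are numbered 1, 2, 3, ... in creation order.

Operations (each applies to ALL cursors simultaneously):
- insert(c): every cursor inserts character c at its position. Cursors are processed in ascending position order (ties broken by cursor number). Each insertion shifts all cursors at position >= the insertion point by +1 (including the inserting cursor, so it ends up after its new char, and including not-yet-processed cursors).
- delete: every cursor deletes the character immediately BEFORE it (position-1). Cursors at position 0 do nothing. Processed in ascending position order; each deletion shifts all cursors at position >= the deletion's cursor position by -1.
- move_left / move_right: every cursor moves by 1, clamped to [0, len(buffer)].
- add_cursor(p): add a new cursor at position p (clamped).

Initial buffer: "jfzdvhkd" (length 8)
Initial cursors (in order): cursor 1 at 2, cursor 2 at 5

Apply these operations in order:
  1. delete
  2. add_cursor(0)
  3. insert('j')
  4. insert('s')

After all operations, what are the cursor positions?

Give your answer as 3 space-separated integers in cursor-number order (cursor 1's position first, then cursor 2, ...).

After op 1 (delete): buffer="jzdhkd" (len 6), cursors c1@1 c2@3, authorship ......
After op 2 (add_cursor(0)): buffer="jzdhkd" (len 6), cursors c3@0 c1@1 c2@3, authorship ......
After op 3 (insert('j')): buffer="jjjzdjhkd" (len 9), cursors c3@1 c1@3 c2@6, authorship 3.1..2...
After op 4 (insert('s')): buffer="jsjjszdjshkd" (len 12), cursors c3@2 c1@5 c2@9, authorship 33.11..22...

Answer: 5 9 2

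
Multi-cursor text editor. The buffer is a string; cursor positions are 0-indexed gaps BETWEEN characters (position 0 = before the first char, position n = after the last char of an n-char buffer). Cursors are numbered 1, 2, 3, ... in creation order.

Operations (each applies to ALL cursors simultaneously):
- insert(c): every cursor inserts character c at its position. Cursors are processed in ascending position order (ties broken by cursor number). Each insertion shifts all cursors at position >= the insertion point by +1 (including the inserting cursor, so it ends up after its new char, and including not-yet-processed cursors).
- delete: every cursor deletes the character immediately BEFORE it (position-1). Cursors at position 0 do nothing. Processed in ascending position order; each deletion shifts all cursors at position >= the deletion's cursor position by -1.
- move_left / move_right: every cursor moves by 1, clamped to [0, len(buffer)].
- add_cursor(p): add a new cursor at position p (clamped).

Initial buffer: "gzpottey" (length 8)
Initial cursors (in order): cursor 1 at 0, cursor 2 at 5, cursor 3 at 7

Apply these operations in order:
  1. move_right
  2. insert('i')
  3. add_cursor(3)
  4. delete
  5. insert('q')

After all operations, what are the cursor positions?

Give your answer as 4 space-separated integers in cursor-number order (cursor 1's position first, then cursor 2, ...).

Answer: 3 8 11 3

Derivation:
After op 1 (move_right): buffer="gzpottey" (len 8), cursors c1@1 c2@6 c3@8, authorship ........
After op 2 (insert('i')): buffer="gizpottieyi" (len 11), cursors c1@2 c2@8 c3@11, authorship .1.....2..3
After op 3 (add_cursor(3)): buffer="gizpottieyi" (len 11), cursors c1@2 c4@3 c2@8 c3@11, authorship .1.....2..3
After op 4 (delete): buffer="gpottey" (len 7), cursors c1@1 c4@1 c2@5 c3@7, authorship .......
After op 5 (insert('q')): buffer="gqqpottqeyq" (len 11), cursors c1@3 c4@3 c2@8 c3@11, authorship .14....2..3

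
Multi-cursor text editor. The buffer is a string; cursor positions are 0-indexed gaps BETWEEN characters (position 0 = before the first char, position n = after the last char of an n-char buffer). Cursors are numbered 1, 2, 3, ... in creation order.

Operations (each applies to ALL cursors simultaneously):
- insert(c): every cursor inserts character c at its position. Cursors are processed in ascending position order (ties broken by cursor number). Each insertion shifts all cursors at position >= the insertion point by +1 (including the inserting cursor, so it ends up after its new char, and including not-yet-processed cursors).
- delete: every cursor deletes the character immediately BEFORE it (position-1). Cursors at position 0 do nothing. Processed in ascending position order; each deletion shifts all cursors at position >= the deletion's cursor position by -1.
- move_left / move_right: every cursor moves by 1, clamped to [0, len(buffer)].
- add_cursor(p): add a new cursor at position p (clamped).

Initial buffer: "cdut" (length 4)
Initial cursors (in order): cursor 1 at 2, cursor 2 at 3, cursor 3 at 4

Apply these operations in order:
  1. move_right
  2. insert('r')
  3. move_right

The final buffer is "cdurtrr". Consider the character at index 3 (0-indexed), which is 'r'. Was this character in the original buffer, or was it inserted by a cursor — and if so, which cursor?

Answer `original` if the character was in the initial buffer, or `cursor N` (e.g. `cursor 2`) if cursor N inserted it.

After op 1 (move_right): buffer="cdut" (len 4), cursors c1@3 c2@4 c3@4, authorship ....
After op 2 (insert('r')): buffer="cdurtrr" (len 7), cursors c1@4 c2@7 c3@7, authorship ...1.23
After op 3 (move_right): buffer="cdurtrr" (len 7), cursors c1@5 c2@7 c3@7, authorship ...1.23
Authorship (.=original, N=cursor N): . . . 1 . 2 3
Index 3: author = 1

Answer: cursor 1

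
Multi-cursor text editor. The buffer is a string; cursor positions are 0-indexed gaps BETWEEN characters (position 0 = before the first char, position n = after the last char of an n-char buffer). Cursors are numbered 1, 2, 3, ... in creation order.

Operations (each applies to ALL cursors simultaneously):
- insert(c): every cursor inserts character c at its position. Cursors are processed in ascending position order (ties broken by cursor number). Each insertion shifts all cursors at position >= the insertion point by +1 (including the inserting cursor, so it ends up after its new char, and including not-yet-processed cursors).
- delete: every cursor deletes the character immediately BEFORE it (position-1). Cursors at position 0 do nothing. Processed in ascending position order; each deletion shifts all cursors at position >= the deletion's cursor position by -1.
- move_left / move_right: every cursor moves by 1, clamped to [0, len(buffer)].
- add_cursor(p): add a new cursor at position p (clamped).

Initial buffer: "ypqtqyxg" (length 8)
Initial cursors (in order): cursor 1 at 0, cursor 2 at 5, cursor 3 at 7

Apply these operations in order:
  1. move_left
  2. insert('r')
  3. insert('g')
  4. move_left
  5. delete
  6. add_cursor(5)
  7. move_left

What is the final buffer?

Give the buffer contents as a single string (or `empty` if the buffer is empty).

Answer: gypqtgqygxg

Derivation:
After op 1 (move_left): buffer="ypqtqyxg" (len 8), cursors c1@0 c2@4 c3@6, authorship ........
After op 2 (insert('r')): buffer="rypqtrqyrxg" (len 11), cursors c1@1 c2@6 c3@9, authorship 1....2..3..
After op 3 (insert('g')): buffer="rgypqtrgqyrgxg" (len 14), cursors c1@2 c2@8 c3@12, authorship 11....22..33..
After op 4 (move_left): buffer="rgypqtrgqyrgxg" (len 14), cursors c1@1 c2@7 c3@11, authorship 11....22..33..
After op 5 (delete): buffer="gypqtgqygxg" (len 11), cursors c1@0 c2@5 c3@8, authorship 1....2..3..
After op 6 (add_cursor(5)): buffer="gypqtgqygxg" (len 11), cursors c1@0 c2@5 c4@5 c3@8, authorship 1....2..3..
After op 7 (move_left): buffer="gypqtgqygxg" (len 11), cursors c1@0 c2@4 c4@4 c3@7, authorship 1....2..3..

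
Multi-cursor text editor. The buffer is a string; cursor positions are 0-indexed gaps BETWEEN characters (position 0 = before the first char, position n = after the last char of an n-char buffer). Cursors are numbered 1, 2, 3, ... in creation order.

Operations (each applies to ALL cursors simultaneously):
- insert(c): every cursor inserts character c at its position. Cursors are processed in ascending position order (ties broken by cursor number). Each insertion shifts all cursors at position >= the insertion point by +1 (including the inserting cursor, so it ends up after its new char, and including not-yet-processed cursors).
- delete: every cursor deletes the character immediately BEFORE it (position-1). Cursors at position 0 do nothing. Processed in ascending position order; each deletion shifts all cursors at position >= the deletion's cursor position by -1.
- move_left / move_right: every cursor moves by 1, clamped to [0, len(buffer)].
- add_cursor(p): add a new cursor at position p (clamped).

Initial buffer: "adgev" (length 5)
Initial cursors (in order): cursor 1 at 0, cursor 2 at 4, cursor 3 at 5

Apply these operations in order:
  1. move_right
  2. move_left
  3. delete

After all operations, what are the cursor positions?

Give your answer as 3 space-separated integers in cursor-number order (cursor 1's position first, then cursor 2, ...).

After op 1 (move_right): buffer="adgev" (len 5), cursors c1@1 c2@5 c3@5, authorship .....
After op 2 (move_left): buffer="adgev" (len 5), cursors c1@0 c2@4 c3@4, authorship .....
After op 3 (delete): buffer="adv" (len 3), cursors c1@0 c2@2 c3@2, authorship ...

Answer: 0 2 2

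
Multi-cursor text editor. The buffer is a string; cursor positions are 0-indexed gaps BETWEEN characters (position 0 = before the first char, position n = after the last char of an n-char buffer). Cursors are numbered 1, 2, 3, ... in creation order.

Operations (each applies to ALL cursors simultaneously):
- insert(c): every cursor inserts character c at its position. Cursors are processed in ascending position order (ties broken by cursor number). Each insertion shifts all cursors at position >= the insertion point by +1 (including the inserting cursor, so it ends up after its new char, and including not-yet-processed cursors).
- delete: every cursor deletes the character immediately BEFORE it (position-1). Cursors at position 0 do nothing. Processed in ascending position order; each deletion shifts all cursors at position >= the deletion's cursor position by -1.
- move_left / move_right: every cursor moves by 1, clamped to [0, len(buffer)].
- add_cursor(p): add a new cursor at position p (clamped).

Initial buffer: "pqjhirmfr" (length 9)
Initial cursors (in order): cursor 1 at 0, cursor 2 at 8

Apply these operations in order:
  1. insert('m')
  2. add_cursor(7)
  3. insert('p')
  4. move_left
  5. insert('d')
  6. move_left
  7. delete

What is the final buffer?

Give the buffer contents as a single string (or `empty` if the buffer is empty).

After op 1 (insert('m')): buffer="mpqjhirmfmr" (len 11), cursors c1@1 c2@10, authorship 1........2.
After op 2 (add_cursor(7)): buffer="mpqjhirmfmr" (len 11), cursors c1@1 c3@7 c2@10, authorship 1........2.
After op 3 (insert('p')): buffer="mppqjhirpmfmpr" (len 14), cursors c1@2 c3@9 c2@13, authorship 11......3..22.
After op 4 (move_left): buffer="mppqjhirpmfmpr" (len 14), cursors c1@1 c3@8 c2@12, authorship 11......3..22.
After op 5 (insert('d')): buffer="mdppqjhirdpmfmdpr" (len 17), cursors c1@2 c3@10 c2@15, authorship 111......33..222.
After op 6 (move_left): buffer="mdppqjhirdpmfmdpr" (len 17), cursors c1@1 c3@9 c2@14, authorship 111......33..222.
After op 7 (delete): buffer="dppqjhidpmfdpr" (len 14), cursors c1@0 c3@7 c2@11, authorship 11.....33..22.

Answer: dppqjhidpmfdpr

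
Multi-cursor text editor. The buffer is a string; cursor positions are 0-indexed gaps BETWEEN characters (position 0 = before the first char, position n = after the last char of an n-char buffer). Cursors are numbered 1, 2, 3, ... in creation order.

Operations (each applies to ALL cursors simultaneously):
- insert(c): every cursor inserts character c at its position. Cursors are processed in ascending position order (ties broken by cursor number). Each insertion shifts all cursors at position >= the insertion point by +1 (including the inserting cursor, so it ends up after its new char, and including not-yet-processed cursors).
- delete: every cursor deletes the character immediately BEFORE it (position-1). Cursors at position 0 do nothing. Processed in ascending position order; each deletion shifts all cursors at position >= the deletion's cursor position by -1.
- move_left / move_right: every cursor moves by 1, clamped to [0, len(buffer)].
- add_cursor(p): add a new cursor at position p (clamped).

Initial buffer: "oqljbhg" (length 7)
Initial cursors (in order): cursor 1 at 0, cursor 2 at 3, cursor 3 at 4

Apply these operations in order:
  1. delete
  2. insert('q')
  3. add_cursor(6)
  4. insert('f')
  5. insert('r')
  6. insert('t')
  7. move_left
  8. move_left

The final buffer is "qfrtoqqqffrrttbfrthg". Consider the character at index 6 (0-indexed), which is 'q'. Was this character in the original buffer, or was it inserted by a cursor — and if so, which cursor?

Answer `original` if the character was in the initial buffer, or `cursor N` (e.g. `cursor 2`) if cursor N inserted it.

After op 1 (delete): buffer="oqbhg" (len 5), cursors c1@0 c2@2 c3@2, authorship .....
After op 2 (insert('q')): buffer="qoqqqbhg" (len 8), cursors c1@1 c2@5 c3@5, authorship 1..23...
After op 3 (add_cursor(6)): buffer="qoqqqbhg" (len 8), cursors c1@1 c2@5 c3@5 c4@6, authorship 1..23...
After op 4 (insert('f')): buffer="qfoqqqffbfhg" (len 12), cursors c1@2 c2@8 c3@8 c4@10, authorship 11..2323.4..
After op 5 (insert('r')): buffer="qfroqqqffrrbfrhg" (len 16), cursors c1@3 c2@11 c3@11 c4@14, authorship 111..232323.44..
After op 6 (insert('t')): buffer="qfrtoqqqffrrttbfrthg" (len 20), cursors c1@4 c2@14 c3@14 c4@18, authorship 1111..23232323.444..
After op 7 (move_left): buffer="qfrtoqqqffrrttbfrthg" (len 20), cursors c1@3 c2@13 c3@13 c4@17, authorship 1111..23232323.444..
After op 8 (move_left): buffer="qfrtoqqqffrrttbfrthg" (len 20), cursors c1@2 c2@12 c3@12 c4@16, authorship 1111..23232323.444..
Authorship (.=original, N=cursor N): 1 1 1 1 . . 2 3 2 3 2 3 2 3 . 4 4 4 . .
Index 6: author = 2

Answer: cursor 2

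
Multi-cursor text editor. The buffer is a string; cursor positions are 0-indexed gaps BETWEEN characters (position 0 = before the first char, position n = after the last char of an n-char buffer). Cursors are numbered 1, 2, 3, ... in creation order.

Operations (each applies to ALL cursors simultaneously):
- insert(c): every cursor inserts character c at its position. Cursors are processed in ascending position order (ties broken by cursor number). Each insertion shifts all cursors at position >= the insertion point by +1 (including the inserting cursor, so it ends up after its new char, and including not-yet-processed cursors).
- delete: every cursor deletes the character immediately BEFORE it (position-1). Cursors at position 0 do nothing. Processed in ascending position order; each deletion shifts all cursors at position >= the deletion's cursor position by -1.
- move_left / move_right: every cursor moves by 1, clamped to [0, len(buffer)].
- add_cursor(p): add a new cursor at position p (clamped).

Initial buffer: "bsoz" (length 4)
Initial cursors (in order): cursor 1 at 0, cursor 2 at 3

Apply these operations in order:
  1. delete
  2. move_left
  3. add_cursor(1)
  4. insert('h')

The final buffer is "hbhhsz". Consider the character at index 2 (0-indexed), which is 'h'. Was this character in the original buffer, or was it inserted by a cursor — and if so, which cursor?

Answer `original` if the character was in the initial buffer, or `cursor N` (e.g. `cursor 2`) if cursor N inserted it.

After op 1 (delete): buffer="bsz" (len 3), cursors c1@0 c2@2, authorship ...
After op 2 (move_left): buffer="bsz" (len 3), cursors c1@0 c2@1, authorship ...
After op 3 (add_cursor(1)): buffer="bsz" (len 3), cursors c1@0 c2@1 c3@1, authorship ...
After op 4 (insert('h')): buffer="hbhhsz" (len 6), cursors c1@1 c2@4 c3@4, authorship 1.23..
Authorship (.=original, N=cursor N): 1 . 2 3 . .
Index 2: author = 2

Answer: cursor 2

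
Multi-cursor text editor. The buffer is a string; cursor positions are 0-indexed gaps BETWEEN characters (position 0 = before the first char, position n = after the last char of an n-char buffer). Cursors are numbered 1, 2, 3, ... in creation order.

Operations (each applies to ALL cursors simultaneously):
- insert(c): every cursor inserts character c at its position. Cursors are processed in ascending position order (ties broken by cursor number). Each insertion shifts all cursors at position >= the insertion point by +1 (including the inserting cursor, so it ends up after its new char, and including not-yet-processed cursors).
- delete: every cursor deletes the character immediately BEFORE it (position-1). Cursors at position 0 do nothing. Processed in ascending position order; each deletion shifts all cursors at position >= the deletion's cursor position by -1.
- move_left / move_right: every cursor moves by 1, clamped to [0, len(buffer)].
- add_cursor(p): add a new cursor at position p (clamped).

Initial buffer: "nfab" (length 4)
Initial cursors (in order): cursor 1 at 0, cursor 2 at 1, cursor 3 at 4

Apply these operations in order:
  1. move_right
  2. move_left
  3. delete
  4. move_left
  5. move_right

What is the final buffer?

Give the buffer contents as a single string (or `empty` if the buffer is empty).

After op 1 (move_right): buffer="nfab" (len 4), cursors c1@1 c2@2 c3@4, authorship ....
After op 2 (move_left): buffer="nfab" (len 4), cursors c1@0 c2@1 c3@3, authorship ....
After op 3 (delete): buffer="fb" (len 2), cursors c1@0 c2@0 c3@1, authorship ..
After op 4 (move_left): buffer="fb" (len 2), cursors c1@0 c2@0 c3@0, authorship ..
After op 5 (move_right): buffer="fb" (len 2), cursors c1@1 c2@1 c3@1, authorship ..

Answer: fb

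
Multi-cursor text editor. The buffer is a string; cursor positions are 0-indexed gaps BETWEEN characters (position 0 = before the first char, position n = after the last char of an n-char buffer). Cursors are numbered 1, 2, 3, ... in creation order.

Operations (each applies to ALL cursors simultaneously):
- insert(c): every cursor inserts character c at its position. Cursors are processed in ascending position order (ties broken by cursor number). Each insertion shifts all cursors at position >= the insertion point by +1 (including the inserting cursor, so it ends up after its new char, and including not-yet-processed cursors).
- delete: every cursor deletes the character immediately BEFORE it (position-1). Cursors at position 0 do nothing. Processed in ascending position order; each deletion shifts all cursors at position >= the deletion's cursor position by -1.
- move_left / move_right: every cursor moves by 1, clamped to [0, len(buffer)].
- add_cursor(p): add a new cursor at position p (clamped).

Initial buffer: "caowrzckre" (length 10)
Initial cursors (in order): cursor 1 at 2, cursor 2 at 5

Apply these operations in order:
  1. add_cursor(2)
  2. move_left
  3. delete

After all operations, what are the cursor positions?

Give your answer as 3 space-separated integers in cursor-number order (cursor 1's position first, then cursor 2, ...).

Answer: 0 2 0

Derivation:
After op 1 (add_cursor(2)): buffer="caowrzckre" (len 10), cursors c1@2 c3@2 c2@5, authorship ..........
After op 2 (move_left): buffer="caowrzckre" (len 10), cursors c1@1 c3@1 c2@4, authorship ..........
After op 3 (delete): buffer="aorzckre" (len 8), cursors c1@0 c3@0 c2@2, authorship ........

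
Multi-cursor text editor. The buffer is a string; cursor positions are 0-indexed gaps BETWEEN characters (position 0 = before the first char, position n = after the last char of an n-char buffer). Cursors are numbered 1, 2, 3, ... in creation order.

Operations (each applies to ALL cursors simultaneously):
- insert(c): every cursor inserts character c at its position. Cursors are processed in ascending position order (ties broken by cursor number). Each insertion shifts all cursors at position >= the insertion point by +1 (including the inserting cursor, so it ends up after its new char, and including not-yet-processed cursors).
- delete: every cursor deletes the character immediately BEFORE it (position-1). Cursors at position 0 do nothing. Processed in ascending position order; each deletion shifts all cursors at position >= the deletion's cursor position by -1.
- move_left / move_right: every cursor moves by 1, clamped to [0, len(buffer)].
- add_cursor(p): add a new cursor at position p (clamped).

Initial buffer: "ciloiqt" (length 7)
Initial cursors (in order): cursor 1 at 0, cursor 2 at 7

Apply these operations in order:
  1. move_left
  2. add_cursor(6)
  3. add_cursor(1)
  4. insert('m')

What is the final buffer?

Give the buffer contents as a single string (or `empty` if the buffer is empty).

Answer: mcmiloiqmmt

Derivation:
After op 1 (move_left): buffer="ciloiqt" (len 7), cursors c1@0 c2@6, authorship .......
After op 2 (add_cursor(6)): buffer="ciloiqt" (len 7), cursors c1@0 c2@6 c3@6, authorship .......
After op 3 (add_cursor(1)): buffer="ciloiqt" (len 7), cursors c1@0 c4@1 c2@6 c3@6, authorship .......
After op 4 (insert('m')): buffer="mcmiloiqmmt" (len 11), cursors c1@1 c4@3 c2@10 c3@10, authorship 1.4.....23.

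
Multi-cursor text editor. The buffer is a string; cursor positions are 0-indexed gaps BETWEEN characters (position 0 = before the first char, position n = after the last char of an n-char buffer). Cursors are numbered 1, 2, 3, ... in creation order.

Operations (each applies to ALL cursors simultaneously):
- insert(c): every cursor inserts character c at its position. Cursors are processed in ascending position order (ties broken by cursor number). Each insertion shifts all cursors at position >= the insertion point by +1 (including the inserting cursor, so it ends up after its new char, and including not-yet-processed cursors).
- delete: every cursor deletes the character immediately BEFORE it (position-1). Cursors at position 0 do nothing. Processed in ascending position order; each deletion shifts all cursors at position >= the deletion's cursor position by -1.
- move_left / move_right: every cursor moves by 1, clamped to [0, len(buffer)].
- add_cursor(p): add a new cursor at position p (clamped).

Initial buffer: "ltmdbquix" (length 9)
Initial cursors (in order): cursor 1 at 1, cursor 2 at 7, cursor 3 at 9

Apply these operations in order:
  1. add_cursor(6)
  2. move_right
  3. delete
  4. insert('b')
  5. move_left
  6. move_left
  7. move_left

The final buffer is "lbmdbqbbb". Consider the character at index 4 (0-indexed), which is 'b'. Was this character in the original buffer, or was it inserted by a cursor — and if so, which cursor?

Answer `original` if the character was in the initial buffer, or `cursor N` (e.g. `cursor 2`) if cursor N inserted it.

Answer: original

Derivation:
After op 1 (add_cursor(6)): buffer="ltmdbquix" (len 9), cursors c1@1 c4@6 c2@7 c3@9, authorship .........
After op 2 (move_right): buffer="ltmdbquix" (len 9), cursors c1@2 c4@7 c2@8 c3@9, authorship .........
After op 3 (delete): buffer="lmdbq" (len 5), cursors c1@1 c2@5 c3@5 c4@5, authorship .....
After op 4 (insert('b')): buffer="lbmdbqbbb" (len 9), cursors c1@2 c2@9 c3@9 c4@9, authorship .1....234
After op 5 (move_left): buffer="lbmdbqbbb" (len 9), cursors c1@1 c2@8 c3@8 c4@8, authorship .1....234
After op 6 (move_left): buffer="lbmdbqbbb" (len 9), cursors c1@0 c2@7 c3@7 c4@7, authorship .1....234
After op 7 (move_left): buffer="lbmdbqbbb" (len 9), cursors c1@0 c2@6 c3@6 c4@6, authorship .1....234
Authorship (.=original, N=cursor N): . 1 . . . . 2 3 4
Index 4: author = original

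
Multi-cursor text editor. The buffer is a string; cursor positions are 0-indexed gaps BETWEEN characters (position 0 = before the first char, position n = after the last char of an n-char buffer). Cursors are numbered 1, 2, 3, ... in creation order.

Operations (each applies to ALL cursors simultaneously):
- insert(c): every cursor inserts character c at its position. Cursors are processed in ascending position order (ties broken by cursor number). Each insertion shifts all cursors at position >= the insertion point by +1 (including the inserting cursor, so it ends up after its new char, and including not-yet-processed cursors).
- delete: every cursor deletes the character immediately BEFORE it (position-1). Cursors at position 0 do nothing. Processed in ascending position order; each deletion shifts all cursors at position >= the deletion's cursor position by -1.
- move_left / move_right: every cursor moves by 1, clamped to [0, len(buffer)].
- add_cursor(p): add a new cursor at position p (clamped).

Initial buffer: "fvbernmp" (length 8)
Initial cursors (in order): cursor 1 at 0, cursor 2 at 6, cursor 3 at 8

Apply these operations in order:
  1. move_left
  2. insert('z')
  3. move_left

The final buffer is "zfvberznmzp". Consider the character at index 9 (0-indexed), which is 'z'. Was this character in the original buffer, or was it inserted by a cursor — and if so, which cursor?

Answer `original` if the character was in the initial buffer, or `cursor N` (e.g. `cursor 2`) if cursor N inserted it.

Answer: cursor 3

Derivation:
After op 1 (move_left): buffer="fvbernmp" (len 8), cursors c1@0 c2@5 c3@7, authorship ........
After op 2 (insert('z')): buffer="zfvberznmzp" (len 11), cursors c1@1 c2@7 c3@10, authorship 1.....2..3.
After op 3 (move_left): buffer="zfvberznmzp" (len 11), cursors c1@0 c2@6 c3@9, authorship 1.....2..3.
Authorship (.=original, N=cursor N): 1 . . . . . 2 . . 3 .
Index 9: author = 3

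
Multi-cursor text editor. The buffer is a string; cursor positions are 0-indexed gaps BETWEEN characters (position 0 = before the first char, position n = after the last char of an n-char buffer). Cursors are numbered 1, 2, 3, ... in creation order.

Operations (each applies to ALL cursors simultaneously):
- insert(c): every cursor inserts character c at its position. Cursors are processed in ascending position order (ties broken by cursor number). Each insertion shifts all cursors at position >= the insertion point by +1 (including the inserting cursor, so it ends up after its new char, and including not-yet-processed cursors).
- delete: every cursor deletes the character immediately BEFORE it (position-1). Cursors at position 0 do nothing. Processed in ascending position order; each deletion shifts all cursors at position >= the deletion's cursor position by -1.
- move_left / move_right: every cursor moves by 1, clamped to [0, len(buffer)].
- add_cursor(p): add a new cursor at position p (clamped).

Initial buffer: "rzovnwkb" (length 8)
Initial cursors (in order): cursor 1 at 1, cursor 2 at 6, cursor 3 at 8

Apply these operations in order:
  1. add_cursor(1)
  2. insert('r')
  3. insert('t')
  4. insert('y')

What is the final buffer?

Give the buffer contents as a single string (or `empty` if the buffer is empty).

After op 1 (add_cursor(1)): buffer="rzovnwkb" (len 8), cursors c1@1 c4@1 c2@6 c3@8, authorship ........
After op 2 (insert('r')): buffer="rrrzovnwrkbr" (len 12), cursors c1@3 c4@3 c2@9 c3@12, authorship .14.....2..3
After op 3 (insert('t')): buffer="rrrttzovnwrtkbrt" (len 16), cursors c1@5 c4@5 c2@12 c3@16, authorship .1414.....22..33
After op 4 (insert('y')): buffer="rrrttyyzovnwrtykbrty" (len 20), cursors c1@7 c4@7 c2@15 c3@20, authorship .141414.....222..333

Answer: rrrttyyzovnwrtykbrty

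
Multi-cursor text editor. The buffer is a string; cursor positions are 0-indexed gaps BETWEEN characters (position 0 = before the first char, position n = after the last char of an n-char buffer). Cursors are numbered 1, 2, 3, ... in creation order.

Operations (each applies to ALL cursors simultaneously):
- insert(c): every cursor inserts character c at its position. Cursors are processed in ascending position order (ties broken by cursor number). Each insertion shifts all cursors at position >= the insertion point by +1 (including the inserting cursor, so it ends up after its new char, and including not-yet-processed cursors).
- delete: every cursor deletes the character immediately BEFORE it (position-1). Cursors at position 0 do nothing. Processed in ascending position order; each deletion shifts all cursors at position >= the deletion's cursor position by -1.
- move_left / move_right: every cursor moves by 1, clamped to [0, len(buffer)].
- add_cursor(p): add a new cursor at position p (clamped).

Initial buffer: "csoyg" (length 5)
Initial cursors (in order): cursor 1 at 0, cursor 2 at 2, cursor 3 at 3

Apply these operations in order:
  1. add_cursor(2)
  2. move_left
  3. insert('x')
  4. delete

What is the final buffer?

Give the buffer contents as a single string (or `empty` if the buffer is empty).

Answer: csoyg

Derivation:
After op 1 (add_cursor(2)): buffer="csoyg" (len 5), cursors c1@0 c2@2 c4@2 c3@3, authorship .....
After op 2 (move_left): buffer="csoyg" (len 5), cursors c1@0 c2@1 c4@1 c3@2, authorship .....
After op 3 (insert('x')): buffer="xcxxsxoyg" (len 9), cursors c1@1 c2@4 c4@4 c3@6, authorship 1.24.3...
After op 4 (delete): buffer="csoyg" (len 5), cursors c1@0 c2@1 c4@1 c3@2, authorship .....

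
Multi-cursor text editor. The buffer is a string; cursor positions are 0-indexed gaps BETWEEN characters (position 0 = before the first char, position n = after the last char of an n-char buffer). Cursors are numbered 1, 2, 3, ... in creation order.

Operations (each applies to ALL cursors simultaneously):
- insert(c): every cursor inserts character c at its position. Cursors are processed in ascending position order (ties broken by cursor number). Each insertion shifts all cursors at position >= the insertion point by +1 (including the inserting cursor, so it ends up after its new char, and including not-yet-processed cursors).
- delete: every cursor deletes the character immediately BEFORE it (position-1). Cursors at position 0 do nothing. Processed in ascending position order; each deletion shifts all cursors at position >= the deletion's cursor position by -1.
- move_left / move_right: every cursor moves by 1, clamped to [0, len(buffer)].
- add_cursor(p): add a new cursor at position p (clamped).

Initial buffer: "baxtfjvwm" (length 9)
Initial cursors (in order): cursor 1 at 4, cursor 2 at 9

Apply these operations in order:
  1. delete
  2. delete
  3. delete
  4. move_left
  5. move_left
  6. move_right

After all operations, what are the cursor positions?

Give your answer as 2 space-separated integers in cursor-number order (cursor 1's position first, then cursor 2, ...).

Answer: 1 2

Derivation:
After op 1 (delete): buffer="baxfjvw" (len 7), cursors c1@3 c2@7, authorship .......
After op 2 (delete): buffer="bafjv" (len 5), cursors c1@2 c2@5, authorship .....
After op 3 (delete): buffer="bfj" (len 3), cursors c1@1 c2@3, authorship ...
After op 4 (move_left): buffer="bfj" (len 3), cursors c1@0 c2@2, authorship ...
After op 5 (move_left): buffer="bfj" (len 3), cursors c1@0 c2@1, authorship ...
After op 6 (move_right): buffer="bfj" (len 3), cursors c1@1 c2@2, authorship ...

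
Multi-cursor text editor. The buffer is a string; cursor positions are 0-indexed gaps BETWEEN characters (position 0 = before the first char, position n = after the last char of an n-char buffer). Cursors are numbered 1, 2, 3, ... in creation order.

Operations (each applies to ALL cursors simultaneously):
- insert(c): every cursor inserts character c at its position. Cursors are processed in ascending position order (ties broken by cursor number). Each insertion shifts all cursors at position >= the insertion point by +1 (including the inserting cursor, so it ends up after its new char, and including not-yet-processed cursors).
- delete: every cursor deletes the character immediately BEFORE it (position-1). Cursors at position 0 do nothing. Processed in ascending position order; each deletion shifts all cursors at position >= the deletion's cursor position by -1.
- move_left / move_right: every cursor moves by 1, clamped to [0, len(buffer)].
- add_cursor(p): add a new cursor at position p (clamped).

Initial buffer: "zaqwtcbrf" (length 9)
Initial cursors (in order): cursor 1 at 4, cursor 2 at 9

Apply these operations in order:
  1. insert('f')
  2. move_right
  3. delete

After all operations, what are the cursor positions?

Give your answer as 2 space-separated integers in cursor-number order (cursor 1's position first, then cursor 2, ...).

After op 1 (insert('f')): buffer="zaqwftcbrff" (len 11), cursors c1@5 c2@11, authorship ....1.....2
After op 2 (move_right): buffer="zaqwftcbrff" (len 11), cursors c1@6 c2@11, authorship ....1.....2
After op 3 (delete): buffer="zaqwfcbrf" (len 9), cursors c1@5 c2@9, authorship ....1....

Answer: 5 9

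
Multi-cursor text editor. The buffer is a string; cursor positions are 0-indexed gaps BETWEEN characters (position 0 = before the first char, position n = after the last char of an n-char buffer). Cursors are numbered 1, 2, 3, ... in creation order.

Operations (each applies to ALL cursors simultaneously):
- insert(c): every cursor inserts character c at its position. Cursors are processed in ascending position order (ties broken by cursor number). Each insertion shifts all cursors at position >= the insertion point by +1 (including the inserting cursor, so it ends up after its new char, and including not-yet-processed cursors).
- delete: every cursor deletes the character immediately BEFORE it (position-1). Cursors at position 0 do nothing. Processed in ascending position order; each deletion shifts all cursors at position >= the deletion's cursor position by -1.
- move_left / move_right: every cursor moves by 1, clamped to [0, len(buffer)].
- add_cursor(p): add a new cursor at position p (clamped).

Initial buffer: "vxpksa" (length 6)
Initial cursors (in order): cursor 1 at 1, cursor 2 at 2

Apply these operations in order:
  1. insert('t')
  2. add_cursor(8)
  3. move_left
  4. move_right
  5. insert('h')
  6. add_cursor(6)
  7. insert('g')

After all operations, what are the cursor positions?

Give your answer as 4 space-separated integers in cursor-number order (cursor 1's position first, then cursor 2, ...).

Answer: 4 9 15 9

Derivation:
After op 1 (insert('t')): buffer="vtxtpksa" (len 8), cursors c1@2 c2@4, authorship .1.2....
After op 2 (add_cursor(8)): buffer="vtxtpksa" (len 8), cursors c1@2 c2@4 c3@8, authorship .1.2....
After op 3 (move_left): buffer="vtxtpksa" (len 8), cursors c1@1 c2@3 c3@7, authorship .1.2....
After op 4 (move_right): buffer="vtxtpksa" (len 8), cursors c1@2 c2@4 c3@8, authorship .1.2....
After op 5 (insert('h')): buffer="vthxthpksah" (len 11), cursors c1@3 c2@6 c3@11, authorship .11.22....3
After op 6 (add_cursor(6)): buffer="vthxthpksah" (len 11), cursors c1@3 c2@6 c4@6 c3@11, authorship .11.22....3
After op 7 (insert('g')): buffer="vthgxthggpksahg" (len 15), cursors c1@4 c2@9 c4@9 c3@15, authorship .111.2224....33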